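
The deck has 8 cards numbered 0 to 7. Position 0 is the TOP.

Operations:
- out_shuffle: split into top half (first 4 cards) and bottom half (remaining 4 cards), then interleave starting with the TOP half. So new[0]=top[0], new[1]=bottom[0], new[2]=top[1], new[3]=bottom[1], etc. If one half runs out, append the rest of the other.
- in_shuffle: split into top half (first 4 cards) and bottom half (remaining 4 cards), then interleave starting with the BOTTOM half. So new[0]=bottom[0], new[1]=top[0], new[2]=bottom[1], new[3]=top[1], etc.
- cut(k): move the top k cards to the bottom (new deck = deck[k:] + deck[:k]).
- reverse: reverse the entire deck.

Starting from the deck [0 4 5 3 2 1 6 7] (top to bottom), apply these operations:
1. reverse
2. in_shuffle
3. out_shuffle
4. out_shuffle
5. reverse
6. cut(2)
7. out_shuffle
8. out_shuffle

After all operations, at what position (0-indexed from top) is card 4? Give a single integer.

Answer: 5

Derivation:
After op 1 (reverse): [7 6 1 2 3 5 4 0]
After op 2 (in_shuffle): [3 7 5 6 4 1 0 2]
After op 3 (out_shuffle): [3 4 7 1 5 0 6 2]
After op 4 (out_shuffle): [3 5 4 0 7 6 1 2]
After op 5 (reverse): [2 1 6 7 0 4 5 3]
After op 6 (cut(2)): [6 7 0 4 5 3 2 1]
After op 7 (out_shuffle): [6 5 7 3 0 2 4 1]
After op 8 (out_shuffle): [6 0 5 2 7 4 3 1]
Card 4 is at position 5.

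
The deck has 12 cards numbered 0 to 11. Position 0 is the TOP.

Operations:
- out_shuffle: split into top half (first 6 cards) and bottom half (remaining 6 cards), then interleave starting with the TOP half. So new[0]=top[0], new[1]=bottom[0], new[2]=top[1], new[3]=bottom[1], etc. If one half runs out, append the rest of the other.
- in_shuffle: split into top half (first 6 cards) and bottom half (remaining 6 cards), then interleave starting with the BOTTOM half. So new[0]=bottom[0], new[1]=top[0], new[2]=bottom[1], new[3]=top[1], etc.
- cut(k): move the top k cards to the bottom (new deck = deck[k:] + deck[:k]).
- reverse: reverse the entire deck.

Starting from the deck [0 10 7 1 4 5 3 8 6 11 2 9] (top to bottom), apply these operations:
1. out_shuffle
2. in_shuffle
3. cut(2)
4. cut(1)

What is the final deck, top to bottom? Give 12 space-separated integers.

After op 1 (out_shuffle): [0 3 10 8 7 6 1 11 4 2 5 9]
After op 2 (in_shuffle): [1 0 11 3 4 10 2 8 5 7 9 6]
After op 3 (cut(2)): [11 3 4 10 2 8 5 7 9 6 1 0]
After op 4 (cut(1)): [3 4 10 2 8 5 7 9 6 1 0 11]

Answer: 3 4 10 2 8 5 7 9 6 1 0 11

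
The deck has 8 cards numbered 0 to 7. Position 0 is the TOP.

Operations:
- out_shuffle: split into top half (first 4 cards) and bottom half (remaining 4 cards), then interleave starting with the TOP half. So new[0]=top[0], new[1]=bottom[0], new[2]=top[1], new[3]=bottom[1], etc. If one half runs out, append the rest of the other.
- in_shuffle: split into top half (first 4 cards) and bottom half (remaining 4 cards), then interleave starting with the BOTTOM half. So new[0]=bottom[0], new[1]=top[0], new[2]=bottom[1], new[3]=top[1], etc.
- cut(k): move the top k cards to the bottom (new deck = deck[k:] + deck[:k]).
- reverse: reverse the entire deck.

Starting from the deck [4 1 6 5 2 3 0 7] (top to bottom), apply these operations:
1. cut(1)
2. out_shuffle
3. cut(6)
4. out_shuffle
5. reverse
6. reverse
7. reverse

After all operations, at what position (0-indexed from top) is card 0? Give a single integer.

Answer: 4

Derivation:
After op 1 (cut(1)): [1 6 5 2 3 0 7 4]
After op 2 (out_shuffle): [1 3 6 0 5 7 2 4]
After op 3 (cut(6)): [2 4 1 3 6 0 5 7]
After op 4 (out_shuffle): [2 6 4 0 1 5 3 7]
After op 5 (reverse): [7 3 5 1 0 4 6 2]
After op 6 (reverse): [2 6 4 0 1 5 3 7]
After op 7 (reverse): [7 3 5 1 0 4 6 2]
Card 0 is at position 4.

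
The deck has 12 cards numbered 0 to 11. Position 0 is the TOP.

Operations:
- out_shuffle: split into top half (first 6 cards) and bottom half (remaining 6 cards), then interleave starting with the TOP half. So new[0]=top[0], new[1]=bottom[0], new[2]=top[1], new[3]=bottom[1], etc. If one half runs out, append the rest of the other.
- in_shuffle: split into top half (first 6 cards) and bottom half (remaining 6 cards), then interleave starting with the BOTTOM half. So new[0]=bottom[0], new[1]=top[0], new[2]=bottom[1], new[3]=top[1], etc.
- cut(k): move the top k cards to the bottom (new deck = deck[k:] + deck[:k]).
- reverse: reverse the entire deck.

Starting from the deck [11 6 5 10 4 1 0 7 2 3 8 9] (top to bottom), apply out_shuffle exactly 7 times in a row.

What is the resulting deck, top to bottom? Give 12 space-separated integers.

After op 1 (out_shuffle): [11 0 6 7 5 2 10 3 4 8 1 9]
After op 2 (out_shuffle): [11 10 0 3 6 4 7 8 5 1 2 9]
After op 3 (out_shuffle): [11 7 10 8 0 5 3 1 6 2 4 9]
After op 4 (out_shuffle): [11 3 7 1 10 6 8 2 0 4 5 9]
After op 5 (out_shuffle): [11 8 3 2 7 0 1 4 10 5 6 9]
After op 6 (out_shuffle): [11 1 8 4 3 10 2 5 7 6 0 9]
After op 7 (out_shuffle): [11 2 1 5 8 7 4 6 3 0 10 9]

Answer: 11 2 1 5 8 7 4 6 3 0 10 9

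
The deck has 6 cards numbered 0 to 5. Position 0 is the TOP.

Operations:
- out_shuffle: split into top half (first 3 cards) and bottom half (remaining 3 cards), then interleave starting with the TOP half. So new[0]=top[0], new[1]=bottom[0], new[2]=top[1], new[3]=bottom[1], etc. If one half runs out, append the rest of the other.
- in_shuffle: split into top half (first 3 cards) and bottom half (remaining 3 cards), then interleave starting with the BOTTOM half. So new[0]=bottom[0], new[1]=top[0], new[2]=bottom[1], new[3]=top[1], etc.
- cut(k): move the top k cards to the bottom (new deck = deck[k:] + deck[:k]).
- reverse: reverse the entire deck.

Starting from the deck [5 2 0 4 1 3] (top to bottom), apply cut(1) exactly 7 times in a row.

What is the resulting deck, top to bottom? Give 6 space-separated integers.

Answer: 2 0 4 1 3 5

Derivation:
After op 1 (cut(1)): [2 0 4 1 3 5]
After op 2 (cut(1)): [0 4 1 3 5 2]
After op 3 (cut(1)): [4 1 3 5 2 0]
After op 4 (cut(1)): [1 3 5 2 0 4]
After op 5 (cut(1)): [3 5 2 0 4 1]
After op 6 (cut(1)): [5 2 0 4 1 3]
After op 7 (cut(1)): [2 0 4 1 3 5]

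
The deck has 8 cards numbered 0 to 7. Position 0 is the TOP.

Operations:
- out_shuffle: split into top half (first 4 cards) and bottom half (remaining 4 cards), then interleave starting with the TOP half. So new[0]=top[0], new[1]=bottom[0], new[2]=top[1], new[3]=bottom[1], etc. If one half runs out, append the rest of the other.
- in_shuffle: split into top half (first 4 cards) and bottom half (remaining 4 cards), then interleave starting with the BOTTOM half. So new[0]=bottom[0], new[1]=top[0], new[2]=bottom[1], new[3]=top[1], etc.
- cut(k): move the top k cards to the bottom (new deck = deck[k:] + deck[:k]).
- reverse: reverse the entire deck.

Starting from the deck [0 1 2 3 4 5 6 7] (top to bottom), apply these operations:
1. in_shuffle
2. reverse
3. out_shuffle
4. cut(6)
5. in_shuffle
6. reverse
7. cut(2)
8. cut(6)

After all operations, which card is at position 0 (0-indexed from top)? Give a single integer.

After op 1 (in_shuffle): [4 0 5 1 6 2 7 3]
After op 2 (reverse): [3 7 2 6 1 5 0 4]
After op 3 (out_shuffle): [3 1 7 5 2 0 6 4]
After op 4 (cut(6)): [6 4 3 1 7 5 2 0]
After op 5 (in_shuffle): [7 6 5 4 2 3 0 1]
After op 6 (reverse): [1 0 3 2 4 5 6 7]
After op 7 (cut(2)): [3 2 4 5 6 7 1 0]
After op 8 (cut(6)): [1 0 3 2 4 5 6 7]
Position 0: card 1.

Answer: 1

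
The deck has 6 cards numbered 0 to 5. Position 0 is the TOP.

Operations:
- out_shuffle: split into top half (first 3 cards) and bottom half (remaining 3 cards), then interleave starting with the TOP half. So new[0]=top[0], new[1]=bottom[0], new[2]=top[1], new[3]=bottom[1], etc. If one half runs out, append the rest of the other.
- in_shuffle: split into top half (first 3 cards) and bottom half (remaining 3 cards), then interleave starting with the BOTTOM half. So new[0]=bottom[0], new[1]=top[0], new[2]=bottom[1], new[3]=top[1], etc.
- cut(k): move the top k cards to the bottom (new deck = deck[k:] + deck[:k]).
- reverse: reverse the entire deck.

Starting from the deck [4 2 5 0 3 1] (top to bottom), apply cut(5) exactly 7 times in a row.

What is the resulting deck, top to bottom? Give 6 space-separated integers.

After op 1 (cut(5)): [1 4 2 5 0 3]
After op 2 (cut(5)): [3 1 4 2 5 0]
After op 3 (cut(5)): [0 3 1 4 2 5]
After op 4 (cut(5)): [5 0 3 1 4 2]
After op 5 (cut(5)): [2 5 0 3 1 4]
After op 6 (cut(5)): [4 2 5 0 3 1]
After op 7 (cut(5)): [1 4 2 5 0 3]

Answer: 1 4 2 5 0 3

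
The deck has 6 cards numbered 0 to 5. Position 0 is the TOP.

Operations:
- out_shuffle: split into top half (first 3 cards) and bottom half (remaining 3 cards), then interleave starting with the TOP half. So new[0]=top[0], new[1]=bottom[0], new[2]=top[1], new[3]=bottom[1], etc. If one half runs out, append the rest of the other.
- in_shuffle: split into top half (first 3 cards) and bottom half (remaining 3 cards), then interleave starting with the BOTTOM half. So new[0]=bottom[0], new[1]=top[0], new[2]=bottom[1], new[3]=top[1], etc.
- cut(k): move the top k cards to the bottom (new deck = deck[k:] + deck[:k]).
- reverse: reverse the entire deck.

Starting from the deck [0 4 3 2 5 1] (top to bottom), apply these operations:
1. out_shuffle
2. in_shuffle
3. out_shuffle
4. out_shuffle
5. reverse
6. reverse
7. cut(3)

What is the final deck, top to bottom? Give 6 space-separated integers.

After op 1 (out_shuffle): [0 2 4 5 3 1]
After op 2 (in_shuffle): [5 0 3 2 1 4]
After op 3 (out_shuffle): [5 2 0 1 3 4]
After op 4 (out_shuffle): [5 1 2 3 0 4]
After op 5 (reverse): [4 0 3 2 1 5]
After op 6 (reverse): [5 1 2 3 0 4]
After op 7 (cut(3)): [3 0 4 5 1 2]

Answer: 3 0 4 5 1 2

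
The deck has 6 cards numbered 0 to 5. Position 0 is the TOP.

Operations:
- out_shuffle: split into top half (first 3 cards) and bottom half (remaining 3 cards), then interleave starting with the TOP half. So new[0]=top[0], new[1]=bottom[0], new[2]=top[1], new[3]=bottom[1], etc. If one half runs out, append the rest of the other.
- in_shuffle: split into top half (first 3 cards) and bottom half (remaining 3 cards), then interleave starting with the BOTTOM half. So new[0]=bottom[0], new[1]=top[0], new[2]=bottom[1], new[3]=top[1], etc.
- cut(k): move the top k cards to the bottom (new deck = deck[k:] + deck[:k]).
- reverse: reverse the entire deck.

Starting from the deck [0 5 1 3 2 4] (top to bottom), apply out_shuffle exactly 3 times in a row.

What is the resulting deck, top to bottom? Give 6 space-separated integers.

Answer: 0 1 2 5 3 4

Derivation:
After op 1 (out_shuffle): [0 3 5 2 1 4]
After op 2 (out_shuffle): [0 2 3 1 5 4]
After op 3 (out_shuffle): [0 1 2 5 3 4]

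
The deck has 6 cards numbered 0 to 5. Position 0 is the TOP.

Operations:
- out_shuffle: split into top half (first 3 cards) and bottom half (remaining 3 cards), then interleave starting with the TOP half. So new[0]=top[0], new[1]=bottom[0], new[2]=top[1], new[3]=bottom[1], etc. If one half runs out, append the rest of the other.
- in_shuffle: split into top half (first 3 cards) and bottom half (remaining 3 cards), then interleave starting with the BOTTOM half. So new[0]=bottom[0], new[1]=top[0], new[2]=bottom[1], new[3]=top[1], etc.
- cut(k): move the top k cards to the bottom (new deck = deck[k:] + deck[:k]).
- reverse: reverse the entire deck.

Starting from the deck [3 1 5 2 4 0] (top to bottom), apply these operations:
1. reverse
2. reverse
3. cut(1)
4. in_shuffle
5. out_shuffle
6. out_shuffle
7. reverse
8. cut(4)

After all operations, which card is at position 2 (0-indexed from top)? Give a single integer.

Answer: 2

Derivation:
After op 1 (reverse): [0 4 2 5 1 3]
After op 2 (reverse): [3 1 5 2 4 0]
After op 3 (cut(1)): [1 5 2 4 0 3]
After op 4 (in_shuffle): [4 1 0 5 3 2]
After op 5 (out_shuffle): [4 5 1 3 0 2]
After op 6 (out_shuffle): [4 3 5 0 1 2]
After op 7 (reverse): [2 1 0 5 3 4]
After op 8 (cut(4)): [3 4 2 1 0 5]
Position 2: card 2.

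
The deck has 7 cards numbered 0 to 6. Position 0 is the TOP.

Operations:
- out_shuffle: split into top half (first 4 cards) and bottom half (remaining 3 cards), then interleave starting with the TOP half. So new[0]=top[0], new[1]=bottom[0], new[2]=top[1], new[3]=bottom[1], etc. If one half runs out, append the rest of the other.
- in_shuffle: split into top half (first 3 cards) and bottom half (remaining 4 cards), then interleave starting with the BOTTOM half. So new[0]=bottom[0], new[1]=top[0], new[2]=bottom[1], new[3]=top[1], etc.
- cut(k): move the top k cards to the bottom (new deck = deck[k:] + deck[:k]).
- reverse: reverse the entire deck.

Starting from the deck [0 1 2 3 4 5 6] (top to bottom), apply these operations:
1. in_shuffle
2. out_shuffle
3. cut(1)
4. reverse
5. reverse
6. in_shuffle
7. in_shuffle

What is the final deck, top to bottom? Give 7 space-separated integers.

Answer: 0 4 1 5 2 6 3

Derivation:
After op 1 (in_shuffle): [3 0 4 1 5 2 6]
After op 2 (out_shuffle): [3 5 0 2 4 6 1]
After op 3 (cut(1)): [5 0 2 4 6 1 3]
After op 4 (reverse): [3 1 6 4 2 0 5]
After op 5 (reverse): [5 0 2 4 6 1 3]
After op 6 (in_shuffle): [4 5 6 0 1 2 3]
After op 7 (in_shuffle): [0 4 1 5 2 6 3]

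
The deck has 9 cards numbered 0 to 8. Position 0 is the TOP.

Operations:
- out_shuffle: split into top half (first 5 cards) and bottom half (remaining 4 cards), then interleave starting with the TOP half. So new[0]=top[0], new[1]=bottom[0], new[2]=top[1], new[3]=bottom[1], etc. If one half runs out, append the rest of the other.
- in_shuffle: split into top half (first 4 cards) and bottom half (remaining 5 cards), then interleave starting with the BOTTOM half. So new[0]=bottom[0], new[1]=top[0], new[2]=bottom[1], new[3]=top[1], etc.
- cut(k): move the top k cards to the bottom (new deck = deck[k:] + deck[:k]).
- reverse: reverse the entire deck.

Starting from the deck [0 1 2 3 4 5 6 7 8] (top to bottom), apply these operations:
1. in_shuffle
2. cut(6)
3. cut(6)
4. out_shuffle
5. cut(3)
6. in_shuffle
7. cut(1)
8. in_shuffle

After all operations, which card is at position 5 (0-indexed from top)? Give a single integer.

After op 1 (in_shuffle): [4 0 5 1 6 2 7 3 8]
After op 2 (cut(6)): [7 3 8 4 0 5 1 6 2]
After op 3 (cut(6)): [1 6 2 7 3 8 4 0 5]
After op 4 (out_shuffle): [1 8 6 4 2 0 7 5 3]
After op 5 (cut(3)): [4 2 0 7 5 3 1 8 6]
After op 6 (in_shuffle): [5 4 3 2 1 0 8 7 6]
After op 7 (cut(1)): [4 3 2 1 0 8 7 6 5]
After op 8 (in_shuffle): [0 4 8 3 7 2 6 1 5]
Position 5: card 2.

Answer: 2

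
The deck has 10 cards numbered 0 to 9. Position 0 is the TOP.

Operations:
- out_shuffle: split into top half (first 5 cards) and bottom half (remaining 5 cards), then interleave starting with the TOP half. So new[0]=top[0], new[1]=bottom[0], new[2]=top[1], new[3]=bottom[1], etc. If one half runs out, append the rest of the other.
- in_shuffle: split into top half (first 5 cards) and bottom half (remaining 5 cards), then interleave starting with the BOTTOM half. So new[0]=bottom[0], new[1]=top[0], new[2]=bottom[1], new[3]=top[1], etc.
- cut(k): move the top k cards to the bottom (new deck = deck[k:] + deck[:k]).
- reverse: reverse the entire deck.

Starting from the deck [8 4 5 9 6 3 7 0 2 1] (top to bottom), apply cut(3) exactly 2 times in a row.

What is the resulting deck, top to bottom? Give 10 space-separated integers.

After op 1 (cut(3)): [9 6 3 7 0 2 1 8 4 5]
After op 2 (cut(3)): [7 0 2 1 8 4 5 9 6 3]

Answer: 7 0 2 1 8 4 5 9 6 3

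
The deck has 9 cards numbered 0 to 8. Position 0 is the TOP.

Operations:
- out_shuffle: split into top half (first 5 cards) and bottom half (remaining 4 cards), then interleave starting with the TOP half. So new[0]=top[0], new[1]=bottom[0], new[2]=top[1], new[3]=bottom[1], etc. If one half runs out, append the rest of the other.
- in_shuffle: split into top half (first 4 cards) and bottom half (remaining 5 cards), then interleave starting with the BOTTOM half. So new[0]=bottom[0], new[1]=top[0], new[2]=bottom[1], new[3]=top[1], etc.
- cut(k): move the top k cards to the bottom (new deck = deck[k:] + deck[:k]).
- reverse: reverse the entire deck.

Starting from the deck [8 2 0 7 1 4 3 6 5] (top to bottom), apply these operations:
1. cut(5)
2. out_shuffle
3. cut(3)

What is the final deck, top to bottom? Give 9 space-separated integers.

After op 1 (cut(5)): [4 3 6 5 8 2 0 7 1]
After op 2 (out_shuffle): [4 2 3 0 6 7 5 1 8]
After op 3 (cut(3)): [0 6 7 5 1 8 4 2 3]

Answer: 0 6 7 5 1 8 4 2 3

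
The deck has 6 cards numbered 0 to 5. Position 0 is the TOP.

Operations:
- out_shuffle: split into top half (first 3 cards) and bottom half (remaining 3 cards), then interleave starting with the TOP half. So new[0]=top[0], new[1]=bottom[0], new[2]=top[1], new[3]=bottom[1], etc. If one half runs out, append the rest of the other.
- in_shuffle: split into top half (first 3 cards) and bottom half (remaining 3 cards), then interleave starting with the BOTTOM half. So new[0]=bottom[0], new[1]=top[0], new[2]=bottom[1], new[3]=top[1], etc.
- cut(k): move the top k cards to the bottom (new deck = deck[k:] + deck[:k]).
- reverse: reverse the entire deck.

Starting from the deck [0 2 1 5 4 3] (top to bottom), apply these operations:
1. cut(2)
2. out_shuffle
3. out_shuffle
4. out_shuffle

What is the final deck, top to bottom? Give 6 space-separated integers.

After op 1 (cut(2)): [1 5 4 3 0 2]
After op 2 (out_shuffle): [1 3 5 0 4 2]
After op 3 (out_shuffle): [1 0 3 4 5 2]
After op 4 (out_shuffle): [1 4 0 5 3 2]

Answer: 1 4 0 5 3 2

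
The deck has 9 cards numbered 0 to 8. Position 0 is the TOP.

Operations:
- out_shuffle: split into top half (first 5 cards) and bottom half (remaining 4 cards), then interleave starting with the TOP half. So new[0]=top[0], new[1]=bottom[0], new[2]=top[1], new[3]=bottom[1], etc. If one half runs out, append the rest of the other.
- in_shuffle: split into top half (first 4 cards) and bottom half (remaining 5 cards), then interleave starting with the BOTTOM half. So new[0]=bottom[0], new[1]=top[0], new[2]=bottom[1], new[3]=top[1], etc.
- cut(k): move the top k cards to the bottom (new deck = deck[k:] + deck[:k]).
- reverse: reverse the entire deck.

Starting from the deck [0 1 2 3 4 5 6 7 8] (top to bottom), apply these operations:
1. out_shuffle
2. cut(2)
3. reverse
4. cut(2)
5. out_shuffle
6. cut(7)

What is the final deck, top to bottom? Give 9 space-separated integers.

Answer: 0 2 4 6 8 1 3 5 7

Derivation:
After op 1 (out_shuffle): [0 5 1 6 2 7 3 8 4]
After op 2 (cut(2)): [1 6 2 7 3 8 4 0 5]
After op 3 (reverse): [5 0 4 8 3 7 2 6 1]
After op 4 (cut(2)): [4 8 3 7 2 6 1 5 0]
After op 5 (out_shuffle): [4 6 8 1 3 5 7 0 2]
After op 6 (cut(7)): [0 2 4 6 8 1 3 5 7]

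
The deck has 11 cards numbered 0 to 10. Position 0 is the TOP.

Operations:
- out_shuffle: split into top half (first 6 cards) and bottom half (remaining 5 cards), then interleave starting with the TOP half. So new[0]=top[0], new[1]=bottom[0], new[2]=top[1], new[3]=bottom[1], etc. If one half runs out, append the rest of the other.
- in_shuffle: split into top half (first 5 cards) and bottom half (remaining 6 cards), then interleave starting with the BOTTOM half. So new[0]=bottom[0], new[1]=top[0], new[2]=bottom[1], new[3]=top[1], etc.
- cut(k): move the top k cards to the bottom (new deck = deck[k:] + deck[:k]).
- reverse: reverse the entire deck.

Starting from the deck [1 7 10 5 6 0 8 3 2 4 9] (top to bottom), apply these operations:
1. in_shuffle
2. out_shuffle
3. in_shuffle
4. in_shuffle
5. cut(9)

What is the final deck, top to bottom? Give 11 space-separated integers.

After op 1 (in_shuffle): [0 1 8 7 3 10 2 5 4 6 9]
After op 2 (out_shuffle): [0 2 1 5 8 4 7 6 3 9 10]
After op 3 (in_shuffle): [4 0 7 2 6 1 3 5 9 8 10]
After op 4 (in_shuffle): [1 4 3 0 5 7 9 2 8 6 10]
After op 5 (cut(9)): [6 10 1 4 3 0 5 7 9 2 8]

Answer: 6 10 1 4 3 0 5 7 9 2 8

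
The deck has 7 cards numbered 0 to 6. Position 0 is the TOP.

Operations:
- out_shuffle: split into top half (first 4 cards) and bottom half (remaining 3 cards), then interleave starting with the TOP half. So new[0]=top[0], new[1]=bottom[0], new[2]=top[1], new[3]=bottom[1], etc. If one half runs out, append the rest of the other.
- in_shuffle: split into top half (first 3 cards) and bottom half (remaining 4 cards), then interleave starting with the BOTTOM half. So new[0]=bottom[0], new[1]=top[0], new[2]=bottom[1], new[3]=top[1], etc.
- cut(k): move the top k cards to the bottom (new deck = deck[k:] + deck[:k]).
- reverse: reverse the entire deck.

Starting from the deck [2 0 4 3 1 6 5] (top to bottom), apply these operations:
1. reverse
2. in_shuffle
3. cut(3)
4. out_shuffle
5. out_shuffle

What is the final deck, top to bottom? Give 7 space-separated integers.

Answer: 6 1 3 4 0 2 5

Derivation:
After op 1 (reverse): [5 6 1 3 4 0 2]
After op 2 (in_shuffle): [3 5 4 6 0 1 2]
After op 3 (cut(3)): [6 0 1 2 3 5 4]
After op 4 (out_shuffle): [6 3 0 5 1 4 2]
After op 5 (out_shuffle): [6 1 3 4 0 2 5]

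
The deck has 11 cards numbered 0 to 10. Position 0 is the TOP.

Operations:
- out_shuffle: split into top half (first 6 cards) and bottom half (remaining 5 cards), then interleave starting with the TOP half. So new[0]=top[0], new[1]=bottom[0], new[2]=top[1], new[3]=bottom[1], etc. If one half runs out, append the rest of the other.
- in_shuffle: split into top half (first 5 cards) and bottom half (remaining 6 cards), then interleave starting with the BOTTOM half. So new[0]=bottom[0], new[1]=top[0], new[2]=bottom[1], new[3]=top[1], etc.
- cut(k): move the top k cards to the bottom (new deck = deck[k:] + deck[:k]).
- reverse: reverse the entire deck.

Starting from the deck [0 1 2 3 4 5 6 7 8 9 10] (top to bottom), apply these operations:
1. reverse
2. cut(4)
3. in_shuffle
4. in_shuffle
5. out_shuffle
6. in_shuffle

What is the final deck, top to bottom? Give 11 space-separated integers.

Answer: 2 4 6 8 10 1 3 5 7 9 0

Derivation:
After op 1 (reverse): [10 9 8 7 6 5 4 3 2 1 0]
After op 2 (cut(4)): [6 5 4 3 2 1 0 10 9 8 7]
After op 3 (in_shuffle): [1 6 0 5 10 4 9 3 8 2 7]
After op 4 (in_shuffle): [4 1 9 6 3 0 8 5 2 10 7]
After op 5 (out_shuffle): [4 8 1 5 9 2 6 10 3 7 0]
After op 6 (in_shuffle): [2 4 6 8 10 1 3 5 7 9 0]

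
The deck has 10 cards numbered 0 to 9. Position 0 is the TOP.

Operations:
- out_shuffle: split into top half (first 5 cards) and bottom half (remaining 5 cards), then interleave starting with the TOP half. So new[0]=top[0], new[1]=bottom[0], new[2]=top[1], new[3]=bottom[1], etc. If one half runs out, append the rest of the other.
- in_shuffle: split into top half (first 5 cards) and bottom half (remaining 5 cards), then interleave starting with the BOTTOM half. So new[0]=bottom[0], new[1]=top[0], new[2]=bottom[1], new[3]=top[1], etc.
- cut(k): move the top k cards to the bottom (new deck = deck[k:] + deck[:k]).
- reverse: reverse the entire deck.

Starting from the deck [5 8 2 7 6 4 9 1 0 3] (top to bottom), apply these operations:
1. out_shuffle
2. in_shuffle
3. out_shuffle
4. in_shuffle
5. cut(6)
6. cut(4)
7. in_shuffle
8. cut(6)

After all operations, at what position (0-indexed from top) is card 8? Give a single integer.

After op 1 (out_shuffle): [5 4 8 9 2 1 7 0 6 3]
After op 2 (in_shuffle): [1 5 7 4 0 8 6 9 3 2]
After op 3 (out_shuffle): [1 8 5 6 7 9 4 3 0 2]
After op 4 (in_shuffle): [9 1 4 8 3 5 0 6 2 7]
After op 5 (cut(6)): [0 6 2 7 9 1 4 8 3 5]
After op 6 (cut(4)): [9 1 4 8 3 5 0 6 2 7]
After op 7 (in_shuffle): [5 9 0 1 6 4 2 8 7 3]
After op 8 (cut(6)): [2 8 7 3 5 9 0 1 6 4]
Card 8 is at position 1.

Answer: 1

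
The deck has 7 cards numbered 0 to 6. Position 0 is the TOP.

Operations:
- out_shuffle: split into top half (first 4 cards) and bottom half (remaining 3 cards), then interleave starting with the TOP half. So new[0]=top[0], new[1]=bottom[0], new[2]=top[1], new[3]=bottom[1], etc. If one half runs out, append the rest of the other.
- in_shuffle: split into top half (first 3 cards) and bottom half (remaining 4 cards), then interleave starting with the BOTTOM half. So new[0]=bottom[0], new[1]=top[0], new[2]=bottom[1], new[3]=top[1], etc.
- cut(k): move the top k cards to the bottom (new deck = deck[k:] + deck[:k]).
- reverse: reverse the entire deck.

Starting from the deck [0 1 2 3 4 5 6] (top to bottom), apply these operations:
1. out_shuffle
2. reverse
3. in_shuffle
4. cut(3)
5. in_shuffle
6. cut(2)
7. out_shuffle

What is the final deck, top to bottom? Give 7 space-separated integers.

Answer: 5 1 4 0 3 6 2

Derivation:
After op 1 (out_shuffle): [0 4 1 5 2 6 3]
After op 2 (reverse): [3 6 2 5 1 4 0]
After op 3 (in_shuffle): [5 3 1 6 4 2 0]
After op 4 (cut(3)): [6 4 2 0 5 3 1]
After op 5 (in_shuffle): [0 6 5 4 3 2 1]
After op 6 (cut(2)): [5 4 3 2 1 0 6]
After op 7 (out_shuffle): [5 1 4 0 3 6 2]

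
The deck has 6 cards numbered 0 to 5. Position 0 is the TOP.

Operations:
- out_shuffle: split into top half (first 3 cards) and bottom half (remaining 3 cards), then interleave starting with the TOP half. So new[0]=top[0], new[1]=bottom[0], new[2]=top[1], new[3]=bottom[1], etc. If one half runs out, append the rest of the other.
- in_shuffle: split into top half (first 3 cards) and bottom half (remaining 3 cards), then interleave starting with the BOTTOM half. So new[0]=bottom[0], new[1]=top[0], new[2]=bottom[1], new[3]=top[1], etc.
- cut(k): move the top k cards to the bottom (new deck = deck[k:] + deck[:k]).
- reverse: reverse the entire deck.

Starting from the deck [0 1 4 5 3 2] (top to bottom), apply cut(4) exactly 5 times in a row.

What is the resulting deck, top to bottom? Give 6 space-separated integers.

After op 1 (cut(4)): [3 2 0 1 4 5]
After op 2 (cut(4)): [4 5 3 2 0 1]
After op 3 (cut(4)): [0 1 4 5 3 2]
After op 4 (cut(4)): [3 2 0 1 4 5]
After op 5 (cut(4)): [4 5 3 2 0 1]

Answer: 4 5 3 2 0 1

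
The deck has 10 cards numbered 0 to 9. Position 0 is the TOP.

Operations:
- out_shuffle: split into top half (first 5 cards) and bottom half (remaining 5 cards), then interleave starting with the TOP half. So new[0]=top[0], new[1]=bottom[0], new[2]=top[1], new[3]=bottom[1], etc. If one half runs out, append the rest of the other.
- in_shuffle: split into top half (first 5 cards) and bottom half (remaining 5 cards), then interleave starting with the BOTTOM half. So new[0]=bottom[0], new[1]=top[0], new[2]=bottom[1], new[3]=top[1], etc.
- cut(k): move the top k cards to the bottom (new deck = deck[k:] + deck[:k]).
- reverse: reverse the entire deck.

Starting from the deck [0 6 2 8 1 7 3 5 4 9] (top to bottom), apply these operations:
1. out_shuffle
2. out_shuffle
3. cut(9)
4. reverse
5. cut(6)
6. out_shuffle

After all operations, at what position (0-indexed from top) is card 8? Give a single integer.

Answer: 9

Derivation:
After op 1 (out_shuffle): [0 7 6 3 2 5 8 4 1 9]
After op 2 (out_shuffle): [0 5 7 8 6 4 3 1 2 9]
After op 3 (cut(9)): [9 0 5 7 8 6 4 3 1 2]
After op 4 (reverse): [2 1 3 4 6 8 7 5 0 9]
After op 5 (cut(6)): [7 5 0 9 2 1 3 4 6 8]
After op 6 (out_shuffle): [7 1 5 3 0 4 9 6 2 8]
Card 8 is at position 9.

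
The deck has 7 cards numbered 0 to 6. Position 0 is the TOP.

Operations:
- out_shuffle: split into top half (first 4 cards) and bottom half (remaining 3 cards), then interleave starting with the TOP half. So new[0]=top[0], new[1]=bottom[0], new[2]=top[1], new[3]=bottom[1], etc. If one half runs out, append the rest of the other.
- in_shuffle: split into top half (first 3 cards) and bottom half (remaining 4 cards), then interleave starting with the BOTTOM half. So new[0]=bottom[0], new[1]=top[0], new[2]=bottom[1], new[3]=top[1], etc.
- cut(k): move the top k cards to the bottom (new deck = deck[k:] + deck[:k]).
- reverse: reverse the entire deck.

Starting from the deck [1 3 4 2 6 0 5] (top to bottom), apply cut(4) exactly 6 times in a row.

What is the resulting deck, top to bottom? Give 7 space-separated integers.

After op 1 (cut(4)): [6 0 5 1 3 4 2]
After op 2 (cut(4)): [3 4 2 6 0 5 1]
After op 3 (cut(4)): [0 5 1 3 4 2 6]
After op 4 (cut(4)): [4 2 6 0 5 1 3]
After op 5 (cut(4)): [5 1 3 4 2 6 0]
After op 6 (cut(4)): [2 6 0 5 1 3 4]

Answer: 2 6 0 5 1 3 4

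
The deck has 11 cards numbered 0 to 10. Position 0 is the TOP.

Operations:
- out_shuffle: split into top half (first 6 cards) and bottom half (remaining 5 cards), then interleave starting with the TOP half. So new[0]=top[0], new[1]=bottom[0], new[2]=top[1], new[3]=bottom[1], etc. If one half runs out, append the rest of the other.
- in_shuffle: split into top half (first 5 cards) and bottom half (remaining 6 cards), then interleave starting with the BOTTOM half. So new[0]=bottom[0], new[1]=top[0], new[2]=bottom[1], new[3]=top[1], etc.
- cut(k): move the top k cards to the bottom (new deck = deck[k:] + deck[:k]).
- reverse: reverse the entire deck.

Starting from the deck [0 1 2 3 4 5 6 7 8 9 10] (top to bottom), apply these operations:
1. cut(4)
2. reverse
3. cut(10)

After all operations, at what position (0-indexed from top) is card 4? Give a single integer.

After op 1 (cut(4)): [4 5 6 7 8 9 10 0 1 2 3]
After op 2 (reverse): [3 2 1 0 10 9 8 7 6 5 4]
After op 3 (cut(10)): [4 3 2 1 0 10 9 8 7 6 5]
Card 4 is at position 0.

Answer: 0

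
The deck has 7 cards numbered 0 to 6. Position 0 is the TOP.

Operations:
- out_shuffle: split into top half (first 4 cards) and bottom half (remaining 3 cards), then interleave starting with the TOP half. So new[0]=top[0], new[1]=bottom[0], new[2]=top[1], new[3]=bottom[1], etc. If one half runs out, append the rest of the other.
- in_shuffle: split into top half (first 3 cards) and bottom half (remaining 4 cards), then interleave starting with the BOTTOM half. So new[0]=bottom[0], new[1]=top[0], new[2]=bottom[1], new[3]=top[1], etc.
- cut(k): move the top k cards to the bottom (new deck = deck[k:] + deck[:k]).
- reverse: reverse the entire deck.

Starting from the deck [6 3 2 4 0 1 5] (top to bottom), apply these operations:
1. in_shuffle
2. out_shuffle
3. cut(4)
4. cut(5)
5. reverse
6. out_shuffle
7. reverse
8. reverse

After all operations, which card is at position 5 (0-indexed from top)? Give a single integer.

Answer: 6

Derivation:
After op 1 (in_shuffle): [4 6 0 3 1 2 5]
After op 2 (out_shuffle): [4 1 6 2 0 5 3]
After op 3 (cut(4)): [0 5 3 4 1 6 2]
After op 4 (cut(5)): [6 2 0 5 3 4 1]
After op 5 (reverse): [1 4 3 5 0 2 6]
After op 6 (out_shuffle): [1 0 4 2 3 6 5]
After op 7 (reverse): [5 6 3 2 4 0 1]
After op 8 (reverse): [1 0 4 2 3 6 5]
Position 5: card 6.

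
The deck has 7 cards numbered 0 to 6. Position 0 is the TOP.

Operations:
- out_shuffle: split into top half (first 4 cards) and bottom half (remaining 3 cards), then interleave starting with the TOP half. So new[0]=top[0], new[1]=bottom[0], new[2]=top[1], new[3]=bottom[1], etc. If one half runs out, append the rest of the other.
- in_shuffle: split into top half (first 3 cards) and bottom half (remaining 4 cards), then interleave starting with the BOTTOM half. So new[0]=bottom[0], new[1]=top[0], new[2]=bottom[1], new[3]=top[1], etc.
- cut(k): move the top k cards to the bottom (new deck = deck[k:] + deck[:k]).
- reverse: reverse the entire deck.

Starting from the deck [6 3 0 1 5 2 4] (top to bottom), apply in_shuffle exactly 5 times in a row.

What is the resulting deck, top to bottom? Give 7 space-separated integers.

Answer: 3 1 2 6 0 5 4

Derivation:
After op 1 (in_shuffle): [1 6 5 3 2 0 4]
After op 2 (in_shuffle): [3 1 2 6 0 5 4]
After op 3 (in_shuffle): [6 3 0 1 5 2 4]
After op 4 (in_shuffle): [1 6 5 3 2 0 4]
After op 5 (in_shuffle): [3 1 2 6 0 5 4]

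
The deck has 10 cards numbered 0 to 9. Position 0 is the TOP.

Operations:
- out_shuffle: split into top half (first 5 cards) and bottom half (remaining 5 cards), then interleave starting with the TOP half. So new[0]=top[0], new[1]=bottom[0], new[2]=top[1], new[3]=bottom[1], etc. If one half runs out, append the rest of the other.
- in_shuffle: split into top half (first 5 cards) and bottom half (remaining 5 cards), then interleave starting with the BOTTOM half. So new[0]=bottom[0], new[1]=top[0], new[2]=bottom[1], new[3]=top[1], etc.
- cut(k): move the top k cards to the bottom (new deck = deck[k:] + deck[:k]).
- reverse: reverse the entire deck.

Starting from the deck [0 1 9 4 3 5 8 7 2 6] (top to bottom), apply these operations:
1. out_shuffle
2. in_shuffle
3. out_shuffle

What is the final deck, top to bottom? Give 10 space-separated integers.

Answer: 7 1 0 3 4 8 5 6 2 9

Derivation:
After op 1 (out_shuffle): [0 5 1 8 9 7 4 2 3 6]
After op 2 (in_shuffle): [7 0 4 5 2 1 3 8 6 9]
After op 3 (out_shuffle): [7 1 0 3 4 8 5 6 2 9]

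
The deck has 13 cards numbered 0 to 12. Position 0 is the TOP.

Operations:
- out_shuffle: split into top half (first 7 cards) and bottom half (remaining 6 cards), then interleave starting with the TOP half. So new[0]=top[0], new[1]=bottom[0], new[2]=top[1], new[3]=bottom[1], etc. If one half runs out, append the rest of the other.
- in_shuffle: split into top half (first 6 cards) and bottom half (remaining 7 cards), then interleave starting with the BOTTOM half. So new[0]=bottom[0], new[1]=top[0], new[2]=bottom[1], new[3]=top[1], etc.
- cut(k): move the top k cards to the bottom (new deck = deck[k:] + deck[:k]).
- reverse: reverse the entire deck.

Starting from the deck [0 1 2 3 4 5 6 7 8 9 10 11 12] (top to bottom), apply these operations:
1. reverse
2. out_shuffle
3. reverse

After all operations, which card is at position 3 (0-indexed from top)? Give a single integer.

After op 1 (reverse): [12 11 10 9 8 7 6 5 4 3 2 1 0]
After op 2 (out_shuffle): [12 5 11 4 10 3 9 2 8 1 7 0 6]
After op 3 (reverse): [6 0 7 1 8 2 9 3 10 4 11 5 12]
Position 3: card 1.

Answer: 1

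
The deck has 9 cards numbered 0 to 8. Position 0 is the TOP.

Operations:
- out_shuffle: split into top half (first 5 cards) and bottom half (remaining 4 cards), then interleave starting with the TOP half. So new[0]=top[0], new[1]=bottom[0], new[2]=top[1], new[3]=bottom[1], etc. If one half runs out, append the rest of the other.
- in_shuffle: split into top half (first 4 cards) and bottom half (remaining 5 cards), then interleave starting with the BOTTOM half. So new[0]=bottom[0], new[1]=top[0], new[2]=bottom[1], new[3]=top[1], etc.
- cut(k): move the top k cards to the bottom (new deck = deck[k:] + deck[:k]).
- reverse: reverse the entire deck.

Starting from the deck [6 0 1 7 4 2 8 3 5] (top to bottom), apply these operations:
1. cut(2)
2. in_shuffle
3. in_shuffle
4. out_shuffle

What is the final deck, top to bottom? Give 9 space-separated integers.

Answer: 5 3 8 2 4 7 1 0 6

Derivation:
After op 1 (cut(2)): [1 7 4 2 8 3 5 6 0]
After op 2 (in_shuffle): [8 1 3 7 5 4 6 2 0]
After op 3 (in_shuffle): [5 8 4 1 6 3 2 7 0]
After op 4 (out_shuffle): [5 3 8 2 4 7 1 0 6]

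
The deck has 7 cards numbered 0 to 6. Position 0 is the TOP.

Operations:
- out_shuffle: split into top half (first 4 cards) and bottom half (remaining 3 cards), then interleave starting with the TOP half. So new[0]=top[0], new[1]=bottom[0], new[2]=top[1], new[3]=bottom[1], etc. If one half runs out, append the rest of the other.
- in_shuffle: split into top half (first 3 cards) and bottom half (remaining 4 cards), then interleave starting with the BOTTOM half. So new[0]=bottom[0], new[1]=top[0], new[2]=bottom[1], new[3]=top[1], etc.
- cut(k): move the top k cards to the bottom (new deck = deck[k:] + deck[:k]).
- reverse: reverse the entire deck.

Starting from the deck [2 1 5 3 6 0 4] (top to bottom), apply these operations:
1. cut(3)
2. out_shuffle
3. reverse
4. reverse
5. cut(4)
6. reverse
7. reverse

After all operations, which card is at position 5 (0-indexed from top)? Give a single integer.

Answer: 6

Derivation:
After op 1 (cut(3)): [3 6 0 4 2 1 5]
After op 2 (out_shuffle): [3 2 6 1 0 5 4]
After op 3 (reverse): [4 5 0 1 6 2 3]
After op 4 (reverse): [3 2 6 1 0 5 4]
After op 5 (cut(4)): [0 5 4 3 2 6 1]
After op 6 (reverse): [1 6 2 3 4 5 0]
After op 7 (reverse): [0 5 4 3 2 6 1]
Position 5: card 6.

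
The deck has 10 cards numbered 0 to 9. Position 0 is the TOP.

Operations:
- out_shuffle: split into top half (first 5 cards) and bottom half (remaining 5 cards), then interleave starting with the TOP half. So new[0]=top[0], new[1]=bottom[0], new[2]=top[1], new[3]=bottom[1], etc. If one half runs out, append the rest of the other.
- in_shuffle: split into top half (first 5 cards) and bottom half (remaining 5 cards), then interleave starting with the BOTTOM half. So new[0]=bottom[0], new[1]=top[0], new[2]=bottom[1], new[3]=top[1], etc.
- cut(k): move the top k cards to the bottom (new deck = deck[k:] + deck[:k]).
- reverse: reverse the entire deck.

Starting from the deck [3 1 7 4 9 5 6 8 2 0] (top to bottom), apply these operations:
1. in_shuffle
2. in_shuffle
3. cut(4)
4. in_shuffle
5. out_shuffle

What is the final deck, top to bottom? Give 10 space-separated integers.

After op 1 (in_shuffle): [5 3 6 1 8 7 2 4 0 9]
After op 2 (in_shuffle): [7 5 2 3 4 6 0 1 9 8]
After op 3 (cut(4)): [4 6 0 1 9 8 7 5 2 3]
After op 4 (in_shuffle): [8 4 7 6 5 0 2 1 3 9]
After op 5 (out_shuffle): [8 0 4 2 7 1 6 3 5 9]

Answer: 8 0 4 2 7 1 6 3 5 9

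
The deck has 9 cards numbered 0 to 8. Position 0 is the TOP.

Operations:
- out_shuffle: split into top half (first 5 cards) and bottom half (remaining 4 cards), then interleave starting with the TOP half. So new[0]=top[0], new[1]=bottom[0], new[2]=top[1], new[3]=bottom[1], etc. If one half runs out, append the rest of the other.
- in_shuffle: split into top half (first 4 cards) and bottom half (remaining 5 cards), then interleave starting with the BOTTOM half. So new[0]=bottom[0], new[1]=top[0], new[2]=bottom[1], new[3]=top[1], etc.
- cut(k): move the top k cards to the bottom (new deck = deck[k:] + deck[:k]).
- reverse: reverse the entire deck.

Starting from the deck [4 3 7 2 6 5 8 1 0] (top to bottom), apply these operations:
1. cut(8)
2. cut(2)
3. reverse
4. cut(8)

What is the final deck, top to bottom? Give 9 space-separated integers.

Answer: 3 4 0 1 8 5 6 2 7

Derivation:
After op 1 (cut(8)): [0 4 3 7 2 6 5 8 1]
After op 2 (cut(2)): [3 7 2 6 5 8 1 0 4]
After op 3 (reverse): [4 0 1 8 5 6 2 7 3]
After op 4 (cut(8)): [3 4 0 1 8 5 6 2 7]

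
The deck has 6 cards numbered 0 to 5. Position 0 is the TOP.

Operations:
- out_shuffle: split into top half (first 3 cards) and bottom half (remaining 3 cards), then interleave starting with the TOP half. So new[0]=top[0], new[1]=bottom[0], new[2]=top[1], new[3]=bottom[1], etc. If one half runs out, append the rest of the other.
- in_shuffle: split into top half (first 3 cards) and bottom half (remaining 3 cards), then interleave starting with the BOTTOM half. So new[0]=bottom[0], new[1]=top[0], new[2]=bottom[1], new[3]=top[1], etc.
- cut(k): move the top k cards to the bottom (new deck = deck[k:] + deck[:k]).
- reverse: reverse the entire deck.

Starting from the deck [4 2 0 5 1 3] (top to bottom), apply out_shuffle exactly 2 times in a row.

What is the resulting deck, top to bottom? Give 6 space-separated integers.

After op 1 (out_shuffle): [4 5 2 1 0 3]
After op 2 (out_shuffle): [4 1 5 0 2 3]

Answer: 4 1 5 0 2 3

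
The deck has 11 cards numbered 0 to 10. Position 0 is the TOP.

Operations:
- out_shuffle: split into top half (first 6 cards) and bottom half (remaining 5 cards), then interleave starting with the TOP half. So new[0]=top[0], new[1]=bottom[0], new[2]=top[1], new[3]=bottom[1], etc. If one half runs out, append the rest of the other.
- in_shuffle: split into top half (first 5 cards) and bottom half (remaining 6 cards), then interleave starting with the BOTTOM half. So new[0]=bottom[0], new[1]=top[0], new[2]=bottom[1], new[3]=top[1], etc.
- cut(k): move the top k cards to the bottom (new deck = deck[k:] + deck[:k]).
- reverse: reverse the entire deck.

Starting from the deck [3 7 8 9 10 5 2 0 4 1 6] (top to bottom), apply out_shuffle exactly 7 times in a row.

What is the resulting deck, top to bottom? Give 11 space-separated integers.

After op 1 (out_shuffle): [3 2 7 0 8 4 9 1 10 6 5]
After op 2 (out_shuffle): [3 9 2 1 7 10 0 6 8 5 4]
After op 3 (out_shuffle): [3 0 9 6 2 8 1 5 7 4 10]
After op 4 (out_shuffle): [3 1 0 5 9 7 6 4 2 10 8]
After op 5 (out_shuffle): [3 6 1 4 0 2 5 10 9 8 7]
After op 6 (out_shuffle): [3 5 6 10 1 9 4 8 0 7 2]
After op 7 (out_shuffle): [3 4 5 8 6 0 10 7 1 2 9]

Answer: 3 4 5 8 6 0 10 7 1 2 9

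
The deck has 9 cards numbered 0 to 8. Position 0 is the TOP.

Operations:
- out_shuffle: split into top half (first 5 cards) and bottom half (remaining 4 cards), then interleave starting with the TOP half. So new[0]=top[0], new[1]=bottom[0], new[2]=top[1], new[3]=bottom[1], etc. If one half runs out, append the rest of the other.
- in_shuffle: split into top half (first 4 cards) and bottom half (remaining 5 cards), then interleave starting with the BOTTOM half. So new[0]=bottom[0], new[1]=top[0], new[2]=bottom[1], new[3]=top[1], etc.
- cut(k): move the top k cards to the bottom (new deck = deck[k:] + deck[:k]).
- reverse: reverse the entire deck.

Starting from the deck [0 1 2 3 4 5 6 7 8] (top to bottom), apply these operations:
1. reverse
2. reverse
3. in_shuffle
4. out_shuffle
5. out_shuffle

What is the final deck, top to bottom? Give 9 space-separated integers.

Answer: 4 3 2 1 0 8 7 6 5

Derivation:
After op 1 (reverse): [8 7 6 5 4 3 2 1 0]
After op 2 (reverse): [0 1 2 3 4 5 6 7 8]
After op 3 (in_shuffle): [4 0 5 1 6 2 7 3 8]
After op 4 (out_shuffle): [4 2 0 7 5 3 1 8 6]
After op 5 (out_shuffle): [4 3 2 1 0 8 7 6 5]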